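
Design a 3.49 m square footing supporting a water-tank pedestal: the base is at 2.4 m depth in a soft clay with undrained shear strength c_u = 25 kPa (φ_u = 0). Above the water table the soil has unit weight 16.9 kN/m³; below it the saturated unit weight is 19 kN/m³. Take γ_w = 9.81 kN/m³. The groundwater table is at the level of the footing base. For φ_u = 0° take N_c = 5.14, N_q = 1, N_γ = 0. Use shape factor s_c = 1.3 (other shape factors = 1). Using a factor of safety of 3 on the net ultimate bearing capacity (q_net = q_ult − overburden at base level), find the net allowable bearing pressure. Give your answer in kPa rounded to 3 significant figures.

q = γ·D_f = 16.9 × 2.4 = 40.56 kPa.
c·N_c·s_c = 25 × 5.14 × 1.3 = 167.05 kPa
q·N_q = 40.56 × 1 = 40.56 kPa
q_ult = 167.05 + 40.56 = 207.61 kPa.
q_net = 207.61 − 40.56 = 167.05 kPa.
q_all(net) = 167.05 / 3 = 55.683 kPa.

q_all(net) ≈ 55.7 kPa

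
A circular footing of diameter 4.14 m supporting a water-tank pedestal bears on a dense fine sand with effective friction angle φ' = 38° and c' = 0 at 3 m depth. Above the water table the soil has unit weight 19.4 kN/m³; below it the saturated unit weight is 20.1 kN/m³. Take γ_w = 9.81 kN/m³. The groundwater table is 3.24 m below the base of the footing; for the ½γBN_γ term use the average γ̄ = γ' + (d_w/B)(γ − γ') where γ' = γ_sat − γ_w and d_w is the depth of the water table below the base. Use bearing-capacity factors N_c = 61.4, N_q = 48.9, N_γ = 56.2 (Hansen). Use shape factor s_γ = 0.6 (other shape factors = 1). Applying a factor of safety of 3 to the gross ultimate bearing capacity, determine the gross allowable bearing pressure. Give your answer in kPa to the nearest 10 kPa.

q = γ·D_f = 19.4 × 3 = 58.2 kPa.
γ' = 10.29 kN/m³; averaging over the depth B below the base, γ̄ = γ' + (d_w/B)(γ − γ') = 17.42 kN/m³.
q·N_q = 58.2 × 48.9 = 2846 kPa
0.5·γ·B·N_γ·s_γ = 0.5 × 17.42 × 4.14 × 56.2 × 0.6 = 1215.9 kPa
q_ult = 2846 + 1215.9 = 4061.9 kPa.
q_all = q_ult / FS = 4061.9 / 3 = 1354 kPa.

q_all ≈ 1350 kPa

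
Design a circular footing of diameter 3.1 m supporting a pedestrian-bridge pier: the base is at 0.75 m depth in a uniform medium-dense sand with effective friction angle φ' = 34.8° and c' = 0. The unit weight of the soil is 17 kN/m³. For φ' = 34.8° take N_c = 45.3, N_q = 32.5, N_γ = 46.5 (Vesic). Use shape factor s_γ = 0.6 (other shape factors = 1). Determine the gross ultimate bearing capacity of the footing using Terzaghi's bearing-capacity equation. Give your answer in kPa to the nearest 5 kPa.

q_ult ≈ 1150 kPa

Overburden at base level: q = 17 × 0.75 = 12.75 kPa.
Surcharge term q·N_q = 12.75 × 32.5 = 414.38 kPa; self-weight term 0.5·γ·B·N_γ·s_γ = 0.5 × 17 × 3.1 × 46.5 × 0.6 = 735.17 kPa.
q_ult = 414.38 + 735.17 = 1149.5 kPa.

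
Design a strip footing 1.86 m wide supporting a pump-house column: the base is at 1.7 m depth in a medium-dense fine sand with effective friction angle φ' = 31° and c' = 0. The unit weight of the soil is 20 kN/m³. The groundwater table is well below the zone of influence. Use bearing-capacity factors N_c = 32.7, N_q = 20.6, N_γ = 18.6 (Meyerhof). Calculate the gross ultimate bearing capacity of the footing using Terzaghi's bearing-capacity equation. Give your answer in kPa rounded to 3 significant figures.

Effective surcharge at the founding depth q = γ·D_f = 20 × 1.7 = 34 kPa.
q_ult = q·N_q + 0.5·γ·B·N_γ
     = 34 × 20.6 + 0.5 × 20 × 1.86 × 18.6
     = 700.4 + 345.96 = 1046.4 kPa.

q_ult ≈ 1050 kPa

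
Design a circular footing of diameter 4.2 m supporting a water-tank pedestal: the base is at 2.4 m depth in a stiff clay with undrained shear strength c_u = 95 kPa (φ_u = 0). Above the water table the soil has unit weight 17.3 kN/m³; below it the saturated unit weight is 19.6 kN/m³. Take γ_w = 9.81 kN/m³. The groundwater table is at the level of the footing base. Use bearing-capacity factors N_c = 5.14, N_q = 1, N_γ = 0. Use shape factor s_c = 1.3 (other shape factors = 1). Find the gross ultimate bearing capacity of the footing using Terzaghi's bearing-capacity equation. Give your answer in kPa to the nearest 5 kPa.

Effective surcharge at the founding depth q = γ·D_f = 17.3 × 2.4 = 41.52 kPa.
q_ult = c·N_c·s_c + q·N_q
     = 95 × 5.14 × 1.3 + 41.52 × 1
     = 634.79 + 41.52 = 676.31 kPa.

q_ult ≈ 675 kPa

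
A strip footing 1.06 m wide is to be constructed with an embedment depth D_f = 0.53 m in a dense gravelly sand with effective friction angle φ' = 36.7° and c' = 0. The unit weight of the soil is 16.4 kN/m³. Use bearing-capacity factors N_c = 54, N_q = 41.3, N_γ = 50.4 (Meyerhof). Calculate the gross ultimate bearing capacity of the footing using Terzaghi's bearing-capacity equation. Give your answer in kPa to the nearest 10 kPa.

q_ult ≈ 800 kPa

q = γ·D_f = 16.4 × 0.53 = 8.692 kPa.
q·N_q = 8.692 × 41.3 = 358.98 kPa
0.5·γ·B·N_γ = 0.5 × 16.4 × 1.06 × 50.4 = 438.08 kPa
q_ult = 358.98 + 438.08 = 797.06 kPa.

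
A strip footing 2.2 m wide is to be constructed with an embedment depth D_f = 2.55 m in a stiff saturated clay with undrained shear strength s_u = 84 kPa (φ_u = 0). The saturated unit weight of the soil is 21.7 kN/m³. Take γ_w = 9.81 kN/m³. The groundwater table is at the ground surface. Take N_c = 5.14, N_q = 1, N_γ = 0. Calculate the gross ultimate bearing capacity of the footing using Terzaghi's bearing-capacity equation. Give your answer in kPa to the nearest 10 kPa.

q_ult ≈ 460 kPa

γ' = 21.7 − 9.81 = 11.89 kN/m³ (submerged throughout). q = 11.89 × 2.55 = 30.319 kPa.
c·N_c = 84 × 5.14 = 431.76 kPa
q·N_q = 30.319 × 1 = 30.319 kPa
q_ult = 431.76 + 30.319 = 462.08 kPa.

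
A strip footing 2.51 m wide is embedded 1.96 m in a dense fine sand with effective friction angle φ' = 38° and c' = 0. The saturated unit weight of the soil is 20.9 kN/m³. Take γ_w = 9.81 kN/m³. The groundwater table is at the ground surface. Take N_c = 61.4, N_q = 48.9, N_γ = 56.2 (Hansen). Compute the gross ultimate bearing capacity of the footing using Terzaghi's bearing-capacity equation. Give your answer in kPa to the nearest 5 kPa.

q_ult ≈ 1845 kPa

With the water table at the surface the whole profile is submerged: γ' = 20.9 − 9.81 = 11.09 kN/m³, so q = γ'·D_f = 21.736 kPa; the same γ' applies in the ½γBN_γ term.
q_ult = q·N_q + 0.5·γ·B·N_γ
     = 21.736 × 48.9 + 0.5 × 11.09 × 2.51 × 56.2
     = 1062.9 + 782.19 = 1845.1 kPa.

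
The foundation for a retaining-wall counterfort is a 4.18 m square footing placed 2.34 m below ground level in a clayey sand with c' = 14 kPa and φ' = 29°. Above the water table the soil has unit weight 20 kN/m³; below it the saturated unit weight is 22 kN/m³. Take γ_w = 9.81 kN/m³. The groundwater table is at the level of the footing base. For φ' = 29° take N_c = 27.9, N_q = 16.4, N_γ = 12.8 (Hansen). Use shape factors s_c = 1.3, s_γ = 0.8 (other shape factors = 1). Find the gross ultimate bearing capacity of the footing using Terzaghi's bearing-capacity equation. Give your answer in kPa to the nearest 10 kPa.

q_ult ≈ 1540 kPa

q = γ·D_f = 20 × 2.34 = 46.8 kPa.
For the ½γBN_γ term take γ' = 22 − 9.81 = 12.19 kN/m³ (soil below base is submerged).
c·N_c·s_c = 14 × 27.9 × 1.3 = 507.78 kPa
q·N_q = 46.8 × 16.4 = 767.52 kPa
0.5·γ·B·N_γ·s_γ = 0.5 × 12.19 × 4.18 × 12.8 × 0.8 = 260.89 kPa
q_ult = 507.78 + 767.52 + 260.89 = 1536.2 kPa.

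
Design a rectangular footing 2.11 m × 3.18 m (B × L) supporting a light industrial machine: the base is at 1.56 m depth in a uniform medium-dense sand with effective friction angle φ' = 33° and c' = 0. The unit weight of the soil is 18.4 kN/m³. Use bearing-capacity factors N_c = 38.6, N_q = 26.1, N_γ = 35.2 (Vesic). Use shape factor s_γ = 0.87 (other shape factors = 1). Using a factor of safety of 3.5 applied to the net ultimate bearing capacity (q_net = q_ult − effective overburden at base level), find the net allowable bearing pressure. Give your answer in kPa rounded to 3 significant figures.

q_all(net) ≈ 376 kPa

Effective surcharge at the founding depth q = γ·D_f = 18.4 × 1.56 = 28.704 kPa.
q_ult = q·N_q + 0.5·γ·B·N_γ·s_γ
     = 28.704 × 26.1 + 0.5 × 18.4 × 2.11 × 35.2 × 0.87
     = 749.17 + 594.47 = 1343.6 kPa.
Net ultimate: q_net = 1343.6 − 28.704 = 1314.9 kPa.
q_all(net) = 1314.9 / 3.5 = 375.7 kPa.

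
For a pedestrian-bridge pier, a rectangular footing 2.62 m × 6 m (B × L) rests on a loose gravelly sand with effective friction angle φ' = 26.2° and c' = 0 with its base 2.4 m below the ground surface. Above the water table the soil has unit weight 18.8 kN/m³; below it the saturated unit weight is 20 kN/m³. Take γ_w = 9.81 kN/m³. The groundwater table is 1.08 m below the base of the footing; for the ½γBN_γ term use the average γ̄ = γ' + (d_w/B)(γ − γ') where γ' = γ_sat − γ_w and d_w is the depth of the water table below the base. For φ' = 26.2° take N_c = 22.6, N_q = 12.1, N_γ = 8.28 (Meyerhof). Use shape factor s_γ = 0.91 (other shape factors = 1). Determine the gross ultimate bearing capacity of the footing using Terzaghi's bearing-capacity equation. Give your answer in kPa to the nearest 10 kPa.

q_ult ≈ 680 kPa

Effective surcharge at the founding depth q = γ·D_f = 18.8 × 2.4 = 45.12 kPa.
With d_w = 1.08 m < B, γ̄ = 10.19 + (1.08/2.62) × (18.8 − 10.19) = 13.739 kN/m³.
q_ult = q·N_q + 0.5·γ·B·N_γ·s_γ
     = 45.12 × 12.1 + 0.5 × 13.739 × 2.62 × 8.28 × 0.91
     = 545.95 + 135.61 = 681.57 kPa.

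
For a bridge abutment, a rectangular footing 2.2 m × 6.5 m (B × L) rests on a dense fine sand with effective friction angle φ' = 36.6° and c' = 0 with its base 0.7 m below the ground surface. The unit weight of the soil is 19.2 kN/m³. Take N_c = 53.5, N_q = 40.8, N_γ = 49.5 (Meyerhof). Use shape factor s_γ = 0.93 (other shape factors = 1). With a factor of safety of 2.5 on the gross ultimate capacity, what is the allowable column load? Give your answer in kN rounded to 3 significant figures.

Effective surcharge at the founding depth q = γ·D_f = 19.2 × 0.7 = 13.44 kPa.
q_ult = q·N_q + 0.5·γ·B·N_γ·s_γ
     = 13.44 × 40.8 + 0.5 × 19.2 × 2.2 × 49.5 × 0.93
     = 548.35 + 972.26 = 1520.6 kPa.
Gross allowable pressure q_all = 1520.6 / 2.5 = 608.24 kPa.
Footing area = 14.3 m², so allowable column load = 608.24 × 14.3 = 8697.9 kN.

P_all ≈ 8700 kN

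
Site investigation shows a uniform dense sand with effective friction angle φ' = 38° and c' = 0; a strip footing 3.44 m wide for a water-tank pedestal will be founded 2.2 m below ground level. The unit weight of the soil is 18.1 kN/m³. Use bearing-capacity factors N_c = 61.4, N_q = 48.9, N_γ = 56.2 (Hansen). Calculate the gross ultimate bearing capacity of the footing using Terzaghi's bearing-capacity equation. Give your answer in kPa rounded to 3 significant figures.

q_ult ≈ 3700 kPa

q = γ·D_f = 18.1 × 2.2 = 39.82 kPa.
q·N_q = 39.82 × 48.9 = 1947.2 kPa
0.5·γ·B·N_γ = 0.5 × 18.1 × 3.44 × 56.2 = 1749.6 kPa
q_ult = 1947.2 + 1749.6 = 3696.8 kPa.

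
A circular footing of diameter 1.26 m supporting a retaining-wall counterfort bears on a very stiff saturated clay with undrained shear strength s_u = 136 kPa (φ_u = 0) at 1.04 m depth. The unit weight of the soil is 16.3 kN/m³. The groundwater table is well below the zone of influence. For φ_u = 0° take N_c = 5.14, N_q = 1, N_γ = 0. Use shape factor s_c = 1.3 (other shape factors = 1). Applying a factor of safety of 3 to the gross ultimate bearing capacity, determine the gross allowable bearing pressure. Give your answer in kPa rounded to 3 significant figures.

Overburden at base level: q = 16.3 × 1.04 = 16.952 kPa.
Cohesion term c·N_c·s_c = 136 × 5.14 × 1.3 = 908.75 kPa; surcharge term q·N_q = 16.952 × 1 = 16.952 kPa.
q_ult = 908.75 + 16.952 = 925.7 kPa.
q_all = q_ult / FS = 925.7 / 3 = 308.57 kPa.

q_all ≈ 309 kPa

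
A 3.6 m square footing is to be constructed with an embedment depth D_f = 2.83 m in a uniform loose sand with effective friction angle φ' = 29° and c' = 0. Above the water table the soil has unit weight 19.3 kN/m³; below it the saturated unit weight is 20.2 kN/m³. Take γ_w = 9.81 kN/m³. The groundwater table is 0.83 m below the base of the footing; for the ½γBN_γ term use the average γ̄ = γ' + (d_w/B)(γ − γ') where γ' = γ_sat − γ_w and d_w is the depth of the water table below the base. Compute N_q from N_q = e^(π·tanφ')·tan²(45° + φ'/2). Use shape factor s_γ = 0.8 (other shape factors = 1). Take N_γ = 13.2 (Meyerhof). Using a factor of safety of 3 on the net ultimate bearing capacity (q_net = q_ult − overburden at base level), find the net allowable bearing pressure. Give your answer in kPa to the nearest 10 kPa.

q_all(net) ≈ 360 kPa

N_q = e^(π·tan29°)·tan²(59.5°) = 16.44.
Overburden at base level: q = 19.3 × 2.83 = 54.619 kPa.
The water table is 0.83 m below the base (< B = 3.6 m), so the ½γBN_γ term uses γ̄ = γ' + (d_w/B)(γ − γ') = 10.39 + (0.83/3.6)(19.3 − 10.39) = 12.444 kN/m³.
Surcharge term q·N_q = 54.619 × 16.443 = 898.12 kPa; self-weight term 0.5·γ·B·N_γ·s_γ = 0.5 × 12.444 × 3.6 × 13.2 × 0.8 = 236.54 kPa.
q_ult = 898.12 + 236.54 = 1134.7 kPa.
q_net = 1134.7 − 54.619 = 1080 kPa.
q_all(net) = 1080 / 3 = 360.01 kPa.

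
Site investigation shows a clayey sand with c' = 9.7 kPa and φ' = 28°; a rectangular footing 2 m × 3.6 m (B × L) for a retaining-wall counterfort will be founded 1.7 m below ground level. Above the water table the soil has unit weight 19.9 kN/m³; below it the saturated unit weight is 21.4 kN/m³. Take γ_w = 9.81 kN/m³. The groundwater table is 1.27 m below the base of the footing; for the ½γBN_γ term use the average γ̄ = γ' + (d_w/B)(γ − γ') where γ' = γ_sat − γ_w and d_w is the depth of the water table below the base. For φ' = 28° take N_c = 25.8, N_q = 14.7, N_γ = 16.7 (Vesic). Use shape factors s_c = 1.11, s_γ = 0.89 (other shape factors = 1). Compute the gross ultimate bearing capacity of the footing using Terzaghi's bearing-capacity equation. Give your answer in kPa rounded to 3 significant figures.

Effective surcharge at the founding depth q = γ·D_f = 19.9 × 1.7 = 33.83 kPa.
With d_w = 1.27 m < B, γ̄ = 11.59 + (1.27/2) × (19.9 − 11.59) = 16.867 kN/m³.
q_ult = c·N_c·s_c + q·N_q + 0.5·γ·B·N_γ·s_γ
     = 9.7 × 25.8 × 1.11 + 33.83 × 14.7 + 0.5 × 16.867 × 2 × 16.7 × 0.89
     = 277.79 + 497.3 + 250.69 = 1025.8 kPa.

q_ult ≈ 1030 kPa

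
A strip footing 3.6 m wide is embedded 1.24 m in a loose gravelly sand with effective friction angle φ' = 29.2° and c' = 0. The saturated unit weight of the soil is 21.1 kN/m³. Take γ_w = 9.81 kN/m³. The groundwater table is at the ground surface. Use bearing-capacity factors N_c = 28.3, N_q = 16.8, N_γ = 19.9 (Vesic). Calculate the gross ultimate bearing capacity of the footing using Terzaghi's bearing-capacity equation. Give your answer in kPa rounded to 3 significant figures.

γ' = 21.1 − 9.81 = 11.29 kN/m³ (submerged throughout). q = 11.29 × 1.24 = 14 kPa; the same γ' applies in the ½γBN_γ term.
q·N_q = 14 × 16.8 = 235.19 kPa
0.5·γ·B·N_γ = 0.5 × 11.29 × 3.6 × 19.9 = 404.41 kPa
q_ult = 235.19 + 404.41 = 639.6 kPa.

q_ult ≈ 640 kPa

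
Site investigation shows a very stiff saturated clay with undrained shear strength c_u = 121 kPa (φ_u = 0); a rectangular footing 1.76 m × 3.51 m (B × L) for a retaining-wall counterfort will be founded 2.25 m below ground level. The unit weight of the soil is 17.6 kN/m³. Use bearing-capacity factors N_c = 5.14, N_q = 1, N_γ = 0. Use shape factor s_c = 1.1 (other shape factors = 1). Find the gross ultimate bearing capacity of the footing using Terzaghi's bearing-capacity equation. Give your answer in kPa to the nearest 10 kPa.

q_ult ≈ 720 kPa

Overburden at base level: q = 17.6 × 2.25 = 39.6 kPa.
Cohesion term c·N_c·s_c = 121 × 5.14 × 1.1 = 684.13 kPa; surcharge term q·N_q = 39.6 × 1 = 39.6 kPa.
q_ult = 684.13 + 39.6 = 723.73 kPa.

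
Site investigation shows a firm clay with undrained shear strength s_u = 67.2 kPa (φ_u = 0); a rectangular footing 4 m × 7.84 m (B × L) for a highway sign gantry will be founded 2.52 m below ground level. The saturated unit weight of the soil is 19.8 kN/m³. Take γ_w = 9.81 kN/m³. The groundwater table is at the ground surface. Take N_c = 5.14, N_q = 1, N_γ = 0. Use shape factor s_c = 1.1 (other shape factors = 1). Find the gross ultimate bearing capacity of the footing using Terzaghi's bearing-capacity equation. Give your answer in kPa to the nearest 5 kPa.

q_ult ≈ 405 kPa

With the water table at the surface the whole profile is submerged: γ' = 19.8 − 9.81 = 9.99 kN/m³, so q = γ'·D_f = 25.175 kPa.
q_ult = c·N_c·s_c + q·N_q
     = 67.2 × 5.14 × 1.1 + 25.175 × 1
     = 379.95 + 25.175 = 405.12 kPa.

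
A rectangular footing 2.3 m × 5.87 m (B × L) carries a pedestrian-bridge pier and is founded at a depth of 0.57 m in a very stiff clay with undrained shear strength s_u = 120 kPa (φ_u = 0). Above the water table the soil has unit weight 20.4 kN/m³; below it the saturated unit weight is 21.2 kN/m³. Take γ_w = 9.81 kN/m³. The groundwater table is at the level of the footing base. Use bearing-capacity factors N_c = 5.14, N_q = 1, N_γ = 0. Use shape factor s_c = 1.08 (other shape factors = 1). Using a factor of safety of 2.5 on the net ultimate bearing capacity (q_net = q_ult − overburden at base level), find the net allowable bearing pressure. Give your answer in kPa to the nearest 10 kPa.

q_all(net) ≈ 270 kPa

Overburden at base level: q = 20.4 × 0.57 = 11.628 kPa.
Cohesion term c·N_c·s_c = 120 × 5.14 × 1.08 = 666.14 kPa; surcharge term q·N_q = 11.628 × 1 = 11.628 kPa.
q_ult = 666.14 + 11.628 = 677.77 kPa.
q_net = 677.77 − 11.628 = 666.14 kPa.
q_all(net) = 666.14 / 2.5 = 266.46 kPa.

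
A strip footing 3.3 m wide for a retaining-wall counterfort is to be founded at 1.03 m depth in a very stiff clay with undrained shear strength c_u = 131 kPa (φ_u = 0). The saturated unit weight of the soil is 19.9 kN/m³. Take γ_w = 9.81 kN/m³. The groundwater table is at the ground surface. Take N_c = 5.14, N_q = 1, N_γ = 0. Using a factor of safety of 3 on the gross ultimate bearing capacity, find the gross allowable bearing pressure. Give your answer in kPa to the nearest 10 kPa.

γ' = 19.9 − 9.81 = 10.09 kN/m³ (submerged throughout). q = 10.09 × 1.03 = 10.393 kPa.
c·N_c = 131 × 5.14 = 673.34 kPa
q·N_q = 10.393 × 1 = 10.393 kPa
q_ult = 673.34 + 10.393 = 683.73 kPa.
q_all = 683.73 / 3 = 227.91 kPa.

q_all ≈ 230 kPa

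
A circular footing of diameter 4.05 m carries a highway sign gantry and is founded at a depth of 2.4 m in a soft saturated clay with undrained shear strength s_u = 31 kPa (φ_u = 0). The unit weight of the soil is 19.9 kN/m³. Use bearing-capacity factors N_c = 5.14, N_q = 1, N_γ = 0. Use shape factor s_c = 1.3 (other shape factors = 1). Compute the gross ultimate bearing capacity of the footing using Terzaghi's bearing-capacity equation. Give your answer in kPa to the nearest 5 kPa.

q = γ·D_f = 19.9 × 2.4 = 47.76 kPa.
c·N_c·s_c = 31 × 5.14 × 1.3 = 207.14 kPa
q·N_q = 47.76 × 1 = 47.76 kPa
q_ult = 207.14 + 47.76 = 254.9 kPa.

q_ult ≈ 255 kPa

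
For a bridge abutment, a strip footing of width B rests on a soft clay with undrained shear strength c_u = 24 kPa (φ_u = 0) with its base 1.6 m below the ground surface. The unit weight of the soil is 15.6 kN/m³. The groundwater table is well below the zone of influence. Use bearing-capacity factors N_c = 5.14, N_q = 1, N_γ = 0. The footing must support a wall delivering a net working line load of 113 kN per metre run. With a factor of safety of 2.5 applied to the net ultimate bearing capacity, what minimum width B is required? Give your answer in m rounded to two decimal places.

Effective surcharge at the founding depth q = γ·D_f = 15.6 × 1.6 = 24.96 kPa.
q_ult = c·N_c + q·N_q
     = 24 × 5.14 + 24.96 × 1
     = 123.36 + 24.96 = 148.32 kPa.
For φ = 0 the ½γBN_γ term vanishes, so q_ult is independent of B. q_net = 148.32 − 24.96 = 123.36 kPa; q_all(net) = 123.36/2.5 = 49.344 kPa.
Required width B = w / q_all(net) = 113 / 49.344 = 2.29 m.

B = 2.29 m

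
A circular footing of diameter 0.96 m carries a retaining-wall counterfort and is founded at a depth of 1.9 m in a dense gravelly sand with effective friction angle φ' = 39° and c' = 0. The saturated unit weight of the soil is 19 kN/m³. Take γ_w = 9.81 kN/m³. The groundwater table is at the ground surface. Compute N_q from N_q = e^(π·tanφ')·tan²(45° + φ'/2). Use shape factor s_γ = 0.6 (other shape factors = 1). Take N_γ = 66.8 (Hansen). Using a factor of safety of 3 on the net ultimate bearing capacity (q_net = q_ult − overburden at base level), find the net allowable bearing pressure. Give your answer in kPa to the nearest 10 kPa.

q_all(net) ≈ 380 kPa

N_q = e^(π·tan39°)·tan²(64.5°) = 55.96.
With the water table at the surface the whole profile is submerged: γ' = 19 − 9.81 = 9.19 kN/m³, so q = γ'·D_f = 17.461 kPa; the same γ' applies in the ½γBN_γ term.
q_ult = q·N_q + 0.5·γ·B·N_γ·s_γ
     = 17.461 × 55.957 + 0.5 × 9.19 × 0.96 × 66.8 × 0.6
     = 977.07 + 176.8 = 1153.9 kPa.
q_net = 1153.9 − 17.461 = 1136.4 kPa.
q_all(net) = 1136.4 / 3 = 378.8 kPa.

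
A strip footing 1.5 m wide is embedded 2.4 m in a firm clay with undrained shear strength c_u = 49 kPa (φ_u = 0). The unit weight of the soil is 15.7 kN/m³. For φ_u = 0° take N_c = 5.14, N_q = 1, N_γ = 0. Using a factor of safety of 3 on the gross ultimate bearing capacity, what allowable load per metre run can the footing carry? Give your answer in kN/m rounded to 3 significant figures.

≈ 145 kN/m

Effective surcharge at the founding depth q = γ·D_f = 15.7 × 2.4 = 37.68 kPa.
q_ult = c·N_c + q·N_q
     = 49 × 5.14 + 37.68 × 1
     = 251.86 + 37.68 = 289.54 kPa.
Gross allowable pressure q_all = 289.54 / 3 = 96.513 kPa.
Allowable wall load = q_all × B = 96.513 × 1.5 = 144.77 kN per metre run.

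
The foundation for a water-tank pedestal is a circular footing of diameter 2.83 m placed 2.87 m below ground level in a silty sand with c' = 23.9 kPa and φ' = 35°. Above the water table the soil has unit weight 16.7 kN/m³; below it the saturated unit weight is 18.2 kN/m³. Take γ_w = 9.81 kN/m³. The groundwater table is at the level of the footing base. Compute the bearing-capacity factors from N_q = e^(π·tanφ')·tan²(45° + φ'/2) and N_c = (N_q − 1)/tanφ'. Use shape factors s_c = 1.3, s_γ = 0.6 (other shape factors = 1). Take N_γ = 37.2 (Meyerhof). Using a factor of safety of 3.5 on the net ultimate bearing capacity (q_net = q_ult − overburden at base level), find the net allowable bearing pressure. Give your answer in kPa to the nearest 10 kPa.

N_q = e^(π·tan35°)·tan²(62.5°) = 33.3; N_c = (N_q − 1)/tanφ' = 46.12.
Effective surcharge at the founding depth q = γ·D_f = 16.7 × 2.87 = 47.929 kPa.
The water table coincides with the base, so in the self-weight term γ → γ' = 8.39 kN/m³.
q_ult = c·N_c·s_c + q·N_q + 0.5·γ·B·N_γ·s_γ
     = 23.9 × 46.124 × 1.3 + 47.929 × 33.296 + 0.5 × 8.39 × 2.83 × 37.2 × 0.6
     = 1433.1 + 1595.8 + 264.98 = 3293.9 kPa.
q_net = 3293.9 − 47.929 = 3246 kPa.
q_all(net) = 3246 / 3.5 = 927.42 kPa.

q_all(net) ≈ 930 kPa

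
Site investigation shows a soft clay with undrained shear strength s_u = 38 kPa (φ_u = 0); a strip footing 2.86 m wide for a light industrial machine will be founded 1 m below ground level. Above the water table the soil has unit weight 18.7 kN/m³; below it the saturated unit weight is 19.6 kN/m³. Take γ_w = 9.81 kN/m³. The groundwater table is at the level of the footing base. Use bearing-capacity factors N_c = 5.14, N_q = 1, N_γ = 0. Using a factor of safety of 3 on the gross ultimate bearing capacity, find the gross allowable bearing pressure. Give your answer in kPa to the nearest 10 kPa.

q_all ≈ 70 kPa

q = γ·D_f = 18.7 × 1 = 18.7 kPa.
c·N_c = 38 × 5.14 = 195.32 kPa
q·N_q = 18.7 × 1 = 18.7 kPa
q_ult = 195.32 + 18.7 = 214.02 kPa.
q_all = 214.02 / 3 = 71.34 kPa.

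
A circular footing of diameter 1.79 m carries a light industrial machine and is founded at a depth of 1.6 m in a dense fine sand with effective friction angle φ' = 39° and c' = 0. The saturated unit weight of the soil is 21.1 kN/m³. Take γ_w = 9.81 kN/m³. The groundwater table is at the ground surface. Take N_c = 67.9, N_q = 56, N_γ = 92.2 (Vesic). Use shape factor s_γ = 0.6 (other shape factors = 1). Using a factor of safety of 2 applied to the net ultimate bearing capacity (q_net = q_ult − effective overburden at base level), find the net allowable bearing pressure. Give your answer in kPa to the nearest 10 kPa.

Water table at ground surface, so effective unit weight γ' = 21.1 − 9.81 = 11.29 kN/m³ is used throughout; overburden q = 11.29 × 1.6 = 18.064 kPa; the same γ' applies in the ½γBN_γ term.
Surcharge term q·N_q = 18.064 × 56 = 1011.6 kPa; self-weight term 0.5·γ·B·N_γ·s_γ = 0.5 × 11.29 × 1.79 × 92.2 × 0.6 = 558.98 kPa.
q_ult = 1011.6 + 558.98 = 1570.6 kPa.
Net ultimate: q_net = 1570.6 − 18.064 = 1552.5 kPa.
q_all(net) = 1552.5 / 2 = 776.25 kPa.

q_all(net) ≈ 780 kPa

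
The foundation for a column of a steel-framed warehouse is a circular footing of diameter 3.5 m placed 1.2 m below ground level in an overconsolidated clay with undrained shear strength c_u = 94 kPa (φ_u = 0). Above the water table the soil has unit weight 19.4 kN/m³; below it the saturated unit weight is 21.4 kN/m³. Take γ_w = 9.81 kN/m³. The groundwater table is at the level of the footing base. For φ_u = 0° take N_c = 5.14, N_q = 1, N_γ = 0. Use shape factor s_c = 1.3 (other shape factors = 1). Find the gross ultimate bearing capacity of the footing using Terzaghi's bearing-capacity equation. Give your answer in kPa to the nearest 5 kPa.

q_ult ≈ 650 kPa

Overburden at base level: q = 19.4 × 1.2 = 23.28 kPa.
Cohesion term c·N_c·s_c = 94 × 5.14 × 1.3 = 628.11 kPa; surcharge term q·N_q = 23.28 × 1 = 23.28 kPa.
q_ult = 628.11 + 23.28 = 651.39 kPa.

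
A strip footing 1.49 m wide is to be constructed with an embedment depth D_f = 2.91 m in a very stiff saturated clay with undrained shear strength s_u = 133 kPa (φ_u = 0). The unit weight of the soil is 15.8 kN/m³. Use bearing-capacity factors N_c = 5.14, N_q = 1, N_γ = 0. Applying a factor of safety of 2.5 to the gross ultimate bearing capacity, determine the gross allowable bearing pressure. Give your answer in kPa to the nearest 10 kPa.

q_all ≈ 290 kPa

q = γ·D_f = 15.8 × 2.91 = 45.978 kPa.
c·N_c = 133 × 5.14 = 683.62 kPa
q·N_q = 45.978 × 1 = 45.978 kPa
q_ult = 683.62 + 45.978 = 729.6 kPa.
q_all = q_ult / FS = 729.6 / 2.5 = 291.84 kPa.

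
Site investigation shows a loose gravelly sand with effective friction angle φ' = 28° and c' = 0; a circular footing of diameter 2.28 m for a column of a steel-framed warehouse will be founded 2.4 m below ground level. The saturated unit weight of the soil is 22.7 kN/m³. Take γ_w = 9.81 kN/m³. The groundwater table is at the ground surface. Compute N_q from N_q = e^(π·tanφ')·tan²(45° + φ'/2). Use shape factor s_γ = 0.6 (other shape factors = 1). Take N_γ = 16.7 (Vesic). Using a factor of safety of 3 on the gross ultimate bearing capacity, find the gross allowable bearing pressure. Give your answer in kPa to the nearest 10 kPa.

q_all ≈ 200 kPa

N_q = e^(π·tan28°)·tan²(59°) = 14.72.
Water table at ground surface, so effective unit weight γ' = 22.7 − 9.81 = 12.89 kN/m³ is used throughout; overburden q = 12.89 × 2.4 = 30.936 kPa; the same γ' applies in the ½γBN_γ term.
Surcharge term q·N_q = 30.936 × 14.72 = 455.37 kPa; self-weight term 0.5·γ·B·N_γ·s_γ = 0.5 × 12.89 × 2.28 × 16.7 × 0.6 = 147.24 kPa.
q_ult = 455.37 + 147.24 = 602.61 kPa.
q_all = 602.61 / 3 = 200.87 kPa.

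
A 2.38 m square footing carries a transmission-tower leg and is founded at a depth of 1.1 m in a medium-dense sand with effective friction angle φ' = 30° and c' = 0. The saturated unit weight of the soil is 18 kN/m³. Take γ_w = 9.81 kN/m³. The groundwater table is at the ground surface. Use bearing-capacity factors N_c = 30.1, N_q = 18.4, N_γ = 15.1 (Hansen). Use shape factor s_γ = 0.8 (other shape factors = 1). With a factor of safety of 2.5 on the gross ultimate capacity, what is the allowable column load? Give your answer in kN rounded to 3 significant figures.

P_all ≈ 642 kN

Water table at ground surface, so effective unit weight γ' = 18 − 9.81 = 8.19 kN/m³ is used throughout; overburden q = 8.19 × 1.1 = 9.009 kPa; the same γ' applies in the ½γBN_γ term.
Surcharge term q·N_q = 9.009 × 18.4 = 165.77 kPa; self-weight term 0.5·γ·B·N_γ·s_γ = 0.5 × 8.19 × 2.38 × 15.1 × 0.8 = 117.73 kPa.
q_ult = 165.77 + 117.73 = 283.5 kPa.
Gross allowable pressure q_all = 283.5 / 2.5 = 113.4 kPa.
Footing area = 5.6644 m², so allowable column load = 113.4 × 5.6644 = 642.34 kN.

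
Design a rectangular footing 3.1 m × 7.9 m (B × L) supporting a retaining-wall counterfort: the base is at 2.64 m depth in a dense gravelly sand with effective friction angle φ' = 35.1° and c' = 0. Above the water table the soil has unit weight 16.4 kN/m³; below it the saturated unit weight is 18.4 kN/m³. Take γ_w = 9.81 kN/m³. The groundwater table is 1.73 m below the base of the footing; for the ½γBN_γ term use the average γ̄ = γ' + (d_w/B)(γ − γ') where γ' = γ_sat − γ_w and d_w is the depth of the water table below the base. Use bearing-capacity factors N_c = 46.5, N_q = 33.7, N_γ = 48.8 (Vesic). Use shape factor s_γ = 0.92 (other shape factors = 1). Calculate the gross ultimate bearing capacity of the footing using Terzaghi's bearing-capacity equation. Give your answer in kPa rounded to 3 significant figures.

Effective surcharge at the founding depth q = γ·D_f = 16.4 × 2.64 = 43.296 kPa.
With d_w = 1.73 m < B, γ̄ = 8.59 + (1.73/3.1) × (16.4 − 8.59) = 12.948 kN/m³.
q_ult = q·N_q + 0.5·γ·B·N_γ·s_γ
     = 43.296 × 33.7 + 0.5 × 12.948 × 3.1 × 48.8 × 0.92
     = 1459.1 + 901.07 = 2360.1 kPa.

q_ult ≈ 2360 kPa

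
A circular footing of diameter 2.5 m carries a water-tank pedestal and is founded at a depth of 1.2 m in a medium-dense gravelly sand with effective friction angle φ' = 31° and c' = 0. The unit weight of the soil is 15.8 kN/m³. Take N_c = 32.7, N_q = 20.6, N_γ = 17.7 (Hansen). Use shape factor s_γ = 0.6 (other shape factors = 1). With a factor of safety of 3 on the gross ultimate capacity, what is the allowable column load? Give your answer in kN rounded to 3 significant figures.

P_all ≈ 982 kN

Overburden at base level: q = 15.8 × 1.2 = 18.96 kPa.
Surcharge term q·N_q = 18.96 × 20.6 = 390.58 kPa; self-weight term 0.5·γ·B·N_γ·s_γ = 0.5 × 15.8 × 2.5 × 17.7 × 0.6 = 209.74 kPa.
q_ult = 390.58 + 209.74 = 600.32 kPa.
Gross allowable pressure q_all = 600.32 / 3 = 200.11 kPa.
Footing area = 4.9087 m², so allowable column load = 200.11 × 4.9087 = 982.27 kN.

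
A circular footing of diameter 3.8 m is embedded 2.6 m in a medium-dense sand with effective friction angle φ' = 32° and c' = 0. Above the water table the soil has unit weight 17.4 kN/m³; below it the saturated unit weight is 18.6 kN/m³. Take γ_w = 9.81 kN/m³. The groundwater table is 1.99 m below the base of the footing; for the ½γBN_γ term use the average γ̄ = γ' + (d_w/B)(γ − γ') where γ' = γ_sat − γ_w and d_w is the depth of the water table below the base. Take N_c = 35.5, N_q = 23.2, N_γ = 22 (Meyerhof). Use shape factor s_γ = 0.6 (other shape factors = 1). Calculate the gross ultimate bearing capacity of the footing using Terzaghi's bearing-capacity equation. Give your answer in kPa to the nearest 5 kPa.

q_ult ≈ 1385 kPa

Effective surcharge at the founding depth q = γ·D_f = 17.4 × 2.6 = 45.24 kPa.
With d_w = 1.99 m < B, γ̄ = 8.79 + (1.99/3.8) × (17.4 − 8.79) = 13.299 kN/m³.
q_ult = q·N_q + 0.5·γ·B·N_γ·s_γ
     = 45.24 × 23.2 + 0.5 × 13.299 × 3.8 × 22 × 0.6
     = 1049.6 + 333.54 = 1383.1 kPa.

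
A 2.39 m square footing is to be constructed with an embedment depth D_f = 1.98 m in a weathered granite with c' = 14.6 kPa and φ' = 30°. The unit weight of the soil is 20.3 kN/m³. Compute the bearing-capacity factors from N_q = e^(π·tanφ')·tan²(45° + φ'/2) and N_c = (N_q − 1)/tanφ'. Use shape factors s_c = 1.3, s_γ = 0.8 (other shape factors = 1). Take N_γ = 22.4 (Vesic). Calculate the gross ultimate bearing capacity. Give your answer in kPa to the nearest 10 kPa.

q_ult ≈ 1750 kPa

tan30° = 0.5774, so N_q = e^(π×0.5774)·tan²(60°) = 6.134 × 3.0 = 18.4.
N_c = (18.4 − 1)/tan30° = 30.14.
Effective surcharge at the founding depth q = γ·D_f = 20.3 × 1.98 = 40.194 kPa.
q_ult = c·N_c·s_c + q·N_q + 0.5·γ·B·N_γ·s_γ
     = 14.6 × 30.14 × 1.3 + 40.194 × 18.401 + 0.5 × 20.3 × 2.39 × 22.4 × 0.8
     = 572.05 + 739.61 + 434.71 = 1746.4 kPa.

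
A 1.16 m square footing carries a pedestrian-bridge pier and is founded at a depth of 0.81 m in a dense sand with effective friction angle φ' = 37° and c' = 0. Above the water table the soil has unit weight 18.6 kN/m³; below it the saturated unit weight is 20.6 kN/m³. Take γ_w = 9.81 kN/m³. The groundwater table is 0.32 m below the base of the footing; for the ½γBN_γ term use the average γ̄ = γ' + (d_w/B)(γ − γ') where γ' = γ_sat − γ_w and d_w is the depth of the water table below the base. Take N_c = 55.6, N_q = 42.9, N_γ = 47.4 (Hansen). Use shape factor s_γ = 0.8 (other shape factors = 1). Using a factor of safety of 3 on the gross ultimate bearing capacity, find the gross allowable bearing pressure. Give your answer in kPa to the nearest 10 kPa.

q_all ≈ 310 kPa

Effective surcharge at the founding depth q = γ·D_f = 18.6 × 0.81 = 15.066 kPa.
With d_w = 0.32 m < B, γ̄ = 10.79 + (0.32/1.16) × (18.6 − 10.79) = 12.944 kN/m³.
q_ult = q·N_q + 0.5·γ·B·N_γ·s_γ
     = 15.066 × 42.9 + 0.5 × 12.944 × 1.16 × 47.4 × 0.8
     = 646.33 + 284.7 = 931.03 kPa.
q_all = 931.03 / 3 = 310.34 kPa.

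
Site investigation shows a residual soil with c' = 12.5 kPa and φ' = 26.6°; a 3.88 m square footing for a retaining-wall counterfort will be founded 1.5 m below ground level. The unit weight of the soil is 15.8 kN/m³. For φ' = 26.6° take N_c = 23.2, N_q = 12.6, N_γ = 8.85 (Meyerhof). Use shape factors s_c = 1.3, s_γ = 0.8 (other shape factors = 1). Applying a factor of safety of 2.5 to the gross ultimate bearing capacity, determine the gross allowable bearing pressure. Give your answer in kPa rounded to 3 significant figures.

q_all ≈ 357 kPa

Overburden at base level: q = 15.8 × 1.5 = 23.7 kPa.
Cohesion term c·N_c·s_c = 12.5 × 23.2 × 1.3 = 377 kPa; surcharge term q·N_q = 23.7 × 12.6 = 298.62 kPa; self-weight term 0.5·γ·B·N_γ·s_γ = 0.5 × 15.8 × 3.88 × 8.85 × 0.8 = 217.02 kPa.
q_ult = 377 + 298.62 + 217.02 = 892.64 kPa.
q_all = q_ult / FS = 892.64 / 2.5 = 357.05 kPa.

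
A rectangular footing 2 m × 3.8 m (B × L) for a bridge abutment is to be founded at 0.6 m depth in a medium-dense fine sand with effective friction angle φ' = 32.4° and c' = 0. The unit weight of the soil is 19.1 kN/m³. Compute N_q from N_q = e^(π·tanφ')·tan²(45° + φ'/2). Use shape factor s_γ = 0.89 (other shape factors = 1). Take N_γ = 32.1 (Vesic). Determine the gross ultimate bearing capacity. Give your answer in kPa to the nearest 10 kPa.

q_ult ≈ 820 kPa

tan32.4° = 0.6346, so N_q = e^(π×0.6346)·tan²(61.2°) = 7.343 × 3.309 = 24.3.
Effective surcharge at the founding depth q = γ·D_f = 19.1 × 0.6 = 11.46 kPa.
q_ult = q·N_q + 0.5·γ·B·N_γ·s_γ
     = 11.46 × 24.295 + 0.5 × 19.1 × 2 × 32.1 × 0.89
     = 278.42 + 545.67 = 824.09 kPa.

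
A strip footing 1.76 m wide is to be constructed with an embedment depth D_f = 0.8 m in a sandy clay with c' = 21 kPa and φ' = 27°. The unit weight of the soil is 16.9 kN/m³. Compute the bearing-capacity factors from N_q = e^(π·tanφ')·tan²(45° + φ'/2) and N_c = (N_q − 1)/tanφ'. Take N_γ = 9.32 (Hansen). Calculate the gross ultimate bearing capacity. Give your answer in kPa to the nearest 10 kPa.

q_ult ≈ 820 kPa

tan27° = 0.5095, so N_q = e^(π×0.5095)·tan²(58.5°) = 4.957 × 2.663 = 13.2.
N_c = (13.2 − 1)/tan27° = 23.94.
q = γ·D_f = 16.9 × 0.8 = 13.52 kPa.
c·N_c = 21 × 23.942 = 502.79 kPa
q·N_q = 13.52 × 13.199 = 178.45 kPa
0.5·γ·B·N_γ = 0.5 × 16.9 × 1.76 × 9.32 = 138.61 kPa
q_ult = 502.79 + 178.45 + 138.61 = 819.85 kPa.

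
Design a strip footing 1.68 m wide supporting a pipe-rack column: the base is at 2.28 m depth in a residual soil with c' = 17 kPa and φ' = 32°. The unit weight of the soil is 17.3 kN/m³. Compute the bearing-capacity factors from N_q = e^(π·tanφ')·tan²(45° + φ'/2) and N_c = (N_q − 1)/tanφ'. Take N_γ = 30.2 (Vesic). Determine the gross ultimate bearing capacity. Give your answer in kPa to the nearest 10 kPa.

q_ult ≈ 1960 kPa

tan32° = 0.6249, so N_q = e^(π×0.6249)·tan²(61°) = 7.121 × 3.255 = 23.18.
N_c = (23.18 − 1)/tan32° = 35.49.
q = γ·D_f = 17.3 × 2.28 = 39.444 kPa.
c·N_c = 17 × 35.49 = 603.33 kPa
q·N_q = 39.444 × 23.177 = 914.18 kPa
0.5·γ·B·N_γ = 0.5 × 17.3 × 1.68 × 30.2 = 438.87 kPa
q_ult = 603.33 + 914.18 + 438.87 = 1956.4 kPa.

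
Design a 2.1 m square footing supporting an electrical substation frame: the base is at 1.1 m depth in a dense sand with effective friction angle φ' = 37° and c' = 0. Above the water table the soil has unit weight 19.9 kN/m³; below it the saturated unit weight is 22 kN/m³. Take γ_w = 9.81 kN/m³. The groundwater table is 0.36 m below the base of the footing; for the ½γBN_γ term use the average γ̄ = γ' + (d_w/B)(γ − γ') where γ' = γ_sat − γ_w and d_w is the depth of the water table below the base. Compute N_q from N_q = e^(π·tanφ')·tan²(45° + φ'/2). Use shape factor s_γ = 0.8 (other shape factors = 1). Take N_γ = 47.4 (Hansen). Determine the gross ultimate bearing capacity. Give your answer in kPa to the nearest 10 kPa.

tan37° = 0.7536, so N_q = e^(π×0.7536)·tan²(63.5°) = 10.669 × 4.023 = 42.92.
q = γ·D_f = 19.9 × 1.1 = 21.89 kPa.
γ' = 12.19 kN/m³; averaging over the depth B below the base, γ̄ = γ' + (d_w/B)(γ − γ') = 13.512 kN/m³.
q·N_q = 21.89 × 42.92 = 939.52 kPa
0.5·γ·B·N_γ·s_γ = 0.5 × 13.512 × 2.1 × 47.4 × 0.8 = 537.98 kPa
q_ult = 939.52 + 537.98 = 1477.5 kPa.

q_ult ≈ 1480 kPa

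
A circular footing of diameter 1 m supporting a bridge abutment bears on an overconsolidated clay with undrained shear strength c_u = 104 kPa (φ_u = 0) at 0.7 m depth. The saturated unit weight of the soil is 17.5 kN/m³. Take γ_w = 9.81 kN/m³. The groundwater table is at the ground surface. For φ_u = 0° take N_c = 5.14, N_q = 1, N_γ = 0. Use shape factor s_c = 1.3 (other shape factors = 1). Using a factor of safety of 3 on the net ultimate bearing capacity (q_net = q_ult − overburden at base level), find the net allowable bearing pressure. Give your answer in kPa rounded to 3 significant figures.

With the water table at the surface the whole profile is submerged: γ' = 17.5 − 9.81 = 7.69 kN/m³, so q = γ'·D_f = 5.383 kPa.
q_ult = c·N_c·s_c + q·N_q
     = 104 × 5.14 × 1.3 + 5.383 × 1
     = 694.93 + 5.383 = 700.31 kPa.
q_net = 700.31 − 5.383 = 694.93 kPa.
q_all(net) = 694.93 / 3 = 231.64 kPa.

q_all(net) ≈ 232 kPa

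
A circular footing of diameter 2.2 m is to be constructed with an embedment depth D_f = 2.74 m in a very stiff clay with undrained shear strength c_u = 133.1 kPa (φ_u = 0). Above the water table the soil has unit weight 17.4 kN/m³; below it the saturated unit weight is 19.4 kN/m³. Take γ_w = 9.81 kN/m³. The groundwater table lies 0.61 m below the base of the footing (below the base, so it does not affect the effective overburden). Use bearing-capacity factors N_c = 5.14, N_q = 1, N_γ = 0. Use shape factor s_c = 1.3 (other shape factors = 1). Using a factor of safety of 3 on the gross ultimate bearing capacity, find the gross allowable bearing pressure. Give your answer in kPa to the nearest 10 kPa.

q = γ·D_f = 17.4 × 2.74 = 47.676 kPa.
c·N_c·s_c = 133.1 × 5.14 × 1.3 = 889.37 kPa
q·N_q = 47.676 × 1 = 47.676 kPa
q_ult = 889.37 + 47.676 = 937.05 kPa.
q_all = 937.05 / 3 = 312.35 kPa.

q_all ≈ 310 kPa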